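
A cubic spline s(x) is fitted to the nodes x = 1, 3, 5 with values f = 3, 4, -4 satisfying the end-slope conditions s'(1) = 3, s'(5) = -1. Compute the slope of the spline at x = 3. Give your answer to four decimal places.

Put σ_i = s'' at the i-th knot. Here h = (2, 2) and Δ = (1/2, -4), so the interior equations h_(i-1)·σ_(i-1) + 2(h_(i-1)+h_i)·σ_i + h_i·σ_(i+1) = 6(Δ_i − Δ_(i-1)) read
  2·σ_0 + 8·σ_1 + 2·σ_2 = 6(Δ_1 - Δ_0) = -27
Clamped end conditions give two more equations: 2h_0·σ_0 + h_0·σ_1 = 6(Δ_0 - s'(1)) = -15 and h_1·σ_1 + 2h_1·σ_2 = 6(s'(5) - Δ_1) = 18.
Solving the tridiagonal system: σ_0 = -11/8, σ_1 = -19/4, σ_2 = 55/8.
On [3, 5], s'(x) = b_1 + 2c_1·(x - 3) + 3d_1·(x - 3)² with b_1 = Δ_1 - h_1(2σ_1 + σ_2)/6 = -25/8, c_1 = σ_1/2 = -19/8, d_1 = (σ_2 - σ_1)/(6h_1) = 31/32. So s'(3) = -25/8.

-3.1250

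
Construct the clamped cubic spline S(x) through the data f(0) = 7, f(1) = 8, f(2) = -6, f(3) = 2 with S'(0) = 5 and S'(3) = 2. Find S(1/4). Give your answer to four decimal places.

8.3469

With M_i denoting the second derivative at x_i, h_i = 1, 1, 1, and Δ_i = (y_(i+1) − y_i)/h_i = 1, -14, 8:
  1·M_0 + 4·M_1 + 1·M_2 = 6(Δ_1 - Δ_0) = -90
  1·M_1 + 4·M_2 + 1·M_3 = 6(Δ_2 - Δ_1) = 132
Clamped end conditions give two more equations: 2h_0·M_0 + h_0·M_1 = 6(Δ_0 - S'(0)) = -24 and h_2·M_2 + 2h_2·M_3 = 6(S'(3) - Δ_2) = -36.
Forward elimination and back-substitution give M_0 = 34/5, M_1 = -188/5, M_2 = 268/5, M_3 = -224/5.
On [0, 1], S(x) = 7 + 5·x + 17/5·x² - 37/5·x³.
With x = 1/4: S(1/4) = 2671/320.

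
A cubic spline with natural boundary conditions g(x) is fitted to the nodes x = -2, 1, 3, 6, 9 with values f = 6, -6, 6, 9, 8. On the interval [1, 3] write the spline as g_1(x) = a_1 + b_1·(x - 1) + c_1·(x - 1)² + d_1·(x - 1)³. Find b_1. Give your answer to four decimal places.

Let σ_i = g''(x_i). Step sizes h_i = 3, 2, 3, 3; slopes of the chords Δ_i = (y_(i+1) - y_i)/h_i = -4, 6, 1, -1/3.
  3·σ_0 + 10·σ_1 + 2·σ_2 = 6(Δ_1 - Δ_0) = 60
  2·σ_1 + 10·σ_2 + 3·σ_3 = 6(Δ_2 - Δ_1) = -30
  3·σ_2 + 12·σ_3 + 3·σ_4 = 6(Δ_3 - Δ_2) = -8
Natural end conditions: σ_0 = σ_4 = 0.
Forward elimination and back-substitution give σ_0 = 0, σ_1 = 1222/177, σ_2 = -800/177, σ_3 = 82/177, σ_4 = 0.
On [1, 3], with g_1(x) = a_1 + b_1·(x - 1) + c_1·(x - 1)² + d_1·(x - 1)³: c_1 = σ_1/2 = 611/177, d_1 = (σ_2 - σ_1)/(6h_1) = -337/354, b_1 = Δ_1 - h_1(2σ_1 + σ_2)/6 = 514/177.

2.9040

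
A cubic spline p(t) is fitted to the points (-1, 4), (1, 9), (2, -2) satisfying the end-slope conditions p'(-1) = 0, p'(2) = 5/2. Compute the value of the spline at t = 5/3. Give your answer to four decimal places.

-0.3025

With M_i denoting the second derivative at x_i, h_i = 2, 1, and Δ_i = (y_(i+1) − y_i)/h_i = 5/2, -11:
  2·M_0 + 6·M_1 + 1·M_2 = 6(Δ_1 - Δ_0) = -81
Clamped end conditions give two more equations: 2h_0·M_0 + h_0·M_1 = 6(Δ_0 - p'(-1)) = 15 and h_1·M_1 + 2h_1·M_2 = 6(p'(2) - Δ_1) = 81.
Solving: M_0 = 217/12, M_1 = -86/3, M_2 = 329/6.
On [1, 2], p(t) = 9 - 127/12·(t - 1) - 43/3·(t - 1)² + 167/12·(t - 1)³.
With (t - 1) = 2/3: p(5/3) = -49/162.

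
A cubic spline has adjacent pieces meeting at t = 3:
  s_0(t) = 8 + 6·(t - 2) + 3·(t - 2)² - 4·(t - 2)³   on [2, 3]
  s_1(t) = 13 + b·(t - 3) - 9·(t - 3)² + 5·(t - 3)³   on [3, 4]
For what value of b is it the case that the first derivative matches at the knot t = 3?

s_0'(t) = 6 + 6·(t - 2) - 12·(t - 2)², so s_0'(3) = 0. On the right, s_1'(3) = b, so b = 0.

0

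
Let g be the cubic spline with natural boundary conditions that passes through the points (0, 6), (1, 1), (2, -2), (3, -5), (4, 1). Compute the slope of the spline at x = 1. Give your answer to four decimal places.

-3.6071

Let σ_i = g''(x_i). Step sizes h_i = 1, 1, 1, 1; slopes of the chords Δ_i = (y_(i+1) - y_i)/h_i = -5, -3, -3, 6.
  1·σ_0 + 4·σ_1 + 1·σ_2 = 6(Δ_1 - Δ_0) = 12
  1·σ_1 + 4·σ_2 + 1·σ_3 = 6(Δ_2 - Δ_1) = 0
  1·σ_2 + 4·σ_3 + 1·σ_4 = 6(Δ_3 - Δ_2) = 54
Natural end conditions: σ_0 = σ_4 = 0.
Solving: σ_0 = 0, σ_1 = 117/28, σ_2 = -33/7, σ_3 = 411/28, σ_4 = 0.
On [1, 2], g'(x) = b_1 + 2c_1·(x - 1) + 3d_1·(x - 1)² with b_1 = Δ_1 - h_1(2σ_1 + σ_2)/6 = -101/28, c_1 = σ_1/2 = 117/56, d_1 = (σ_2 - σ_1)/(6h_1) = -83/56. So g'(1) = -101/28.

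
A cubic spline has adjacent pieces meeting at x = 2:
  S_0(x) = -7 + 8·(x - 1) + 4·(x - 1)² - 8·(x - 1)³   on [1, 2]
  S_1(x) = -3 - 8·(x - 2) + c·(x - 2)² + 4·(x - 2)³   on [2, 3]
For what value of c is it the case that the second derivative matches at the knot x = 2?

-20

S_0''(x) = 8 - 48·(x - 1), so S_0''(2) = -40. On the right, S_1''(2) = 2c, so c = -20.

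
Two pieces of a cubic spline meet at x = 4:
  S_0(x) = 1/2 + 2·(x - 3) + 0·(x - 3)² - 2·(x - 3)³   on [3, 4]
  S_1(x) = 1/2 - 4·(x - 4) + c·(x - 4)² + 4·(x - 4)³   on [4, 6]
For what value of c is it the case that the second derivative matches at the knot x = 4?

-6

S_0''(x) = 0 - 12·(x - 3), so S_0''(4) = -12. On the right, S_1''(4) = 2c, so c = -6.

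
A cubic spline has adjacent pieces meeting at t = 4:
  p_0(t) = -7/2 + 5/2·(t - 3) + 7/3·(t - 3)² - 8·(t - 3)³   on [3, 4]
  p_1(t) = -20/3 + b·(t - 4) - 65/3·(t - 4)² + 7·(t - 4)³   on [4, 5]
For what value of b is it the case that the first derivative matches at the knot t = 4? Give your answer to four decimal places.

p_0'(t) = 5/2 + 14/3·(t - 3) - 24·(t - 3)², so p_0'(4) = -101/6. On the right, p_1'(4) = b, so b = -101/6.

-16.8333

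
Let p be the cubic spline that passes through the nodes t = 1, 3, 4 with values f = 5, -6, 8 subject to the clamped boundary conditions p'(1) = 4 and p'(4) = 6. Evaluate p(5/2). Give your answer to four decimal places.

-6.3203

Put σ_i = p'' at the i-th knot. Here h = (2, 1) and Δ = (-11/2, 14), so the interior equations h_(i-1)·σ_(i-1) + 2(h_(i-1)+h_i)·σ_i + h_i·σ_(i+1) = 6(Δ_i − Δ_(i-1)) read
  2·σ_0 + 6·σ_1 + 1·σ_2 = 6(Δ_1 - Δ_0) = 117
Clamped end conditions give two more equations: 2h_0·σ_0 + h_0·σ_1 = 6(Δ_0 - p'(1)) = -57 and h_1·σ_1 + 2h_1·σ_2 = 6(p'(4) - Δ_1) = -48.
Hence σ_0 = -397/12, σ_1 = 113/3, σ_2 = -257/6.
On [1, 3], p(t) = 5 + 4·(t - 1) - 397/24·(t - 1)² + 283/48·(t - 1)³.
With (t - 1) = 3/2: p(5/2) = -809/128.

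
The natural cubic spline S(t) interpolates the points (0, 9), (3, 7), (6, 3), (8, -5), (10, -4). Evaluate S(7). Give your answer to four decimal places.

-1.3777

Put M_i = S'' at the i-th knot. Here h = (3, 3, 2, 2) and Δ = (-2/3, -4/3, -4, 1/2), so the interior equations h_(i-1)·M_(i-1) + 2(h_(i-1)+h_i)·M_i + h_i·M_(i+1) = 6(Δ_i − Δ_(i-1)) read
  3·M_0 + 12·M_1 + 3·M_2 = 6(Δ_1 - Δ_0) = -4
  3·M_1 + 10·M_2 + 2·M_3 = 6(Δ_2 - Δ_1) = -16
  2·M_2 + 8·M_3 + 2·M_4 = 6(Δ_3 - Δ_2) = 27
Natural end conditions: M_0 = M_4 = 0.
Solving: M_0 = 0, M_1 = 121/420, M_2 = -87/35, M_3 = 1119/280, M_4 = 0.
On [6, 8], S(t) = 3 - 147/40·(t - 6) - 87/70·(t - 6)² + 121/224·(t - 6)³.
With (t - 6) = 1: S(7) = -1543/1120.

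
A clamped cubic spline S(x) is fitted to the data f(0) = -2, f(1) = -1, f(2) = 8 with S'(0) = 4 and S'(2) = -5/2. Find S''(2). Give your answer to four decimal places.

Put σ_i = S'' at the i-th knot. Here h = (1, 1) and Δ = (1, 9), so the interior equations h_(i-1)·σ_(i-1) + 2(h_(i-1)+h_i)·σ_i + h_i·σ_(i+1) = 6(Δ_i − Δ_(i-1)) read
  1·σ_0 + 4·σ_1 + 1·σ_2 = 6(Δ_1 - Δ_0) = 48
Clamped end conditions give two more equations: 2h_0·σ_0 + h_0·σ_1 = 6(Δ_0 - S'(0)) = -18 and h_1·σ_1 + 2h_1·σ_2 = 6(S'(2) - Δ_1) = -69.
Solving the tridiagonal system: σ_0 = -97/4, σ_1 = 61/2, σ_2 = -199/4.

-49.7500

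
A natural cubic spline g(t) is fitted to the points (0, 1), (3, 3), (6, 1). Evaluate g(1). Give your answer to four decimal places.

1.9630

Write σ_i for g''(x_i). With h_i = 3, 3 and divided differences Δ_i = 2/3, -2/3, the continuity of g' gives the tridiagonal system
  3·σ_0 + 12·σ_1 + 3·σ_2 = 6(Δ_1 - Δ_0) = -8
Natural end conditions: σ_0 = σ_2 = 0.
Solving: σ_0 = 0, σ_1 = -2/3, σ_2 = 0.
On [0, 3], g(t) = 1 + 1·t + 0·t² - 1/27·t³.
With t = 1: g(1) = 53/27.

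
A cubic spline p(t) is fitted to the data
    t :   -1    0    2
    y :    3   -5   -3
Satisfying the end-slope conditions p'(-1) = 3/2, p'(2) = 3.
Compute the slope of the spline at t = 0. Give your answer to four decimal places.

Put M_i = p'' at the i-th knot. Here h = (1, 2) and Δ = (-8, 1), so the interior equations h_(i-1)·M_(i-1) + 2(h_(i-1)+h_i)·M_i + h_i·M_(i+1) = 6(Δ_i − Δ_(i-1)) read
  1·M_0 + 6·M_1 + 2·M_2 = 6(Δ_1 - Δ_0) = 54
Clamped end conditions give two more equations: 2h_0·M_0 + h_0·M_1 = 6(Δ_0 - p'(-1)) = -57 and h_1·M_1 + 2h_1·M_2 = 6(p'(2) - Δ_1) = 12.
Hence M_0 = -37, M_1 = 17, M_2 = -11/2.
On [0, 2], p'(t) = b_1 + 2c_1·t + 3d_1·t² with b_1 = Δ_1 - h_1(2M_1 + M_2)/6 = -17/2, c_1 = M_1/2 = 17/2, d_1 = (M_2 - M_1)/(6h_1) = -15/8. So p'(0) = -17/2.

-8.5000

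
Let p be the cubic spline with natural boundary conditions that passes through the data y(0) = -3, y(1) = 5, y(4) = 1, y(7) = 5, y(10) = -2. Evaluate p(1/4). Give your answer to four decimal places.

-0.6651

With σ_i denoting the second derivative at x_i, h_i = 1, 3, 3, 3, and Δ_i = (y_(i+1) − y_i)/h_i = 8, -4/3, 4/3, -7/3:
  1·σ_0 + 8·σ_1 + 3·σ_2 = 6(Δ_1 - Δ_0) = -56
  3·σ_1 + 12·σ_2 + 3·σ_3 = 6(Δ_2 - Δ_1) = 16
  3·σ_2 + 12·σ_3 + 3·σ_4 = 6(Δ_3 - Δ_2) = -22
Natural end conditions: σ_0 = σ_4 = 0.
Forward elimination and back-substitution give σ_0 = 0, σ_1 = -463/54, σ_2 = 340/81, σ_3 = -467/162, σ_4 = 0.
On [0, 1], p(t) = -3 + 3055/324·t + 0·t² - 463/324·t³.
With t = 1/4: p(1/4) = -4597/6912.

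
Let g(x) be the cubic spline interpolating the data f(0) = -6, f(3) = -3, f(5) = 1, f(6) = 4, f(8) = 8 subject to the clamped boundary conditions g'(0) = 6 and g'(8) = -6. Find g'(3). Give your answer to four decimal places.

Let M_i = g''(x_i). Step sizes h_i = 3, 2, 1, 2; slopes of the chords Δ_i = (y_(i+1) - y_i)/h_i = 1, 2, 3, 2.
  3·M_0 + 10·M_1 + 2·M_2 = 6(Δ_1 - Δ_0) = 6
  2·M_1 + 6·M_2 + 1·M_3 = 6(Δ_2 - Δ_1) = 6
  1·M_2 + 6·M_3 + 2·M_4 = 6(Δ_3 - Δ_2) = -6
Clamped end conditions give two more equations: 2h_0·M_0 + h_0·M_1 = 6(Δ_0 - g'(0)) = -30 and h_3·M_3 + 2h_3·M_4 = 6(g'(8) - Δ_3) = -48.
Solving the tridiagonal system: M_0 = -950/151, M_1 = 390/151, M_2 = -72/151, M_3 = 558/151, M_4 = -2091/151.
On [3, 5], g'(x) = b_1 + 2c_1·(x - 3) + 3d_1·(x - 3)² with b_1 = Δ_1 - h_1(2M_1 + M_2)/6 = 66/151, c_1 = M_1/2 = 195/151, d_1 = (M_2 - M_1)/(6h_1) = -77/302. So g'(3) = 66/151.

0.4371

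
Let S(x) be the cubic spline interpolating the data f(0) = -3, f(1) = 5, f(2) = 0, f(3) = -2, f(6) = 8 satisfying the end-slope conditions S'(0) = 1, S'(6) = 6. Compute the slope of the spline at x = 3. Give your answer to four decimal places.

0.6111

With σ_i denoting the second derivative at x_i, h_i = 1, 1, 1, 3, and Δ_i = (y_(i+1) − y_i)/h_i = 8, -5, -2, 10/3:
  1·σ_0 + 4·σ_1 + 1·σ_2 = 6(Δ_1 - Δ_0) = -78
  1·σ_1 + 4·σ_2 + 1·σ_3 = 6(Δ_2 - Δ_1) = 18
  1·σ_2 + 8·σ_3 + 3·σ_4 = 6(Δ_3 - Δ_2) = 32
Clamped end conditions give two more equations: 2h_0·σ_0 + h_0·σ_1 = 6(Δ_0 - S'(0)) = 42 and h_3·σ_3 + 2h_3·σ_4 = 6(S'(6) - Δ_3) = 16.
Forward elimination and back-substitution give σ_0 = 995/27, σ_1 = -856/27, σ_2 = 323/27, σ_3 = 50/27, σ_4 = 47/27.
On [3, 6], S'(x) = b_3 + 2c_3·(x - 3) + 3d_3·(x - 3)² with b_3 = Δ_3 - h_3(2σ_3 + σ_4)/6 = 11/18, c_3 = σ_3/2 = 25/27, d_3 = (σ_4 - σ_3)/(6h_3) = -1/162. So S'(3) = 11/18.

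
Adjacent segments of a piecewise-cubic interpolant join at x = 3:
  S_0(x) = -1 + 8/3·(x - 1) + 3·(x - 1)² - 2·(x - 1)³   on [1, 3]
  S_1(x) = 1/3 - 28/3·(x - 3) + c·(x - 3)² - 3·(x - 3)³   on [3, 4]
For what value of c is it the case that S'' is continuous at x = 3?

S_0''(x) = 6 - 12·(x - 1), so S_0''(3) = -18. On the right, S_1''(3) = 2c, so c = -9.

-9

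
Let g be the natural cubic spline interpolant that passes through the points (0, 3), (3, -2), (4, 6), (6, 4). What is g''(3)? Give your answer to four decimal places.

8.5532

Let σ_i = g''(x_i). Step sizes h_i = 3, 1, 2; slopes of the chords Δ_i = (y_(i+1) - y_i)/h_i = -5/3, 8, -1.
  3·σ_0 + 8·σ_1 + 1·σ_2 = 6(Δ_1 - Δ_0) = 58
  1·σ_1 + 6·σ_2 + 2·σ_3 = 6(Δ_2 - Δ_1) = -54
Natural end conditions: σ_0 = σ_3 = 0.
Forward elimination and back-substitution give σ_0 = 0, σ_1 = 402/47, σ_2 = -490/47, σ_3 = 0.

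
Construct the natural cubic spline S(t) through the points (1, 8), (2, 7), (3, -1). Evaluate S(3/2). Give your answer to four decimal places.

8.1563

With M_i denoting the second derivative at x_i, h_i = 1, 1, and Δ_i = (y_(i+1) − y_i)/h_i = -1, -8:
  1·M_0 + 4·M_1 + 1·M_2 = 6(Δ_1 - Δ_0) = -42
Natural end conditions: M_0 = M_2 = 0.
Forward elimination and back-substitution give M_0 = 0, M_1 = -21/2, M_2 = 0.
On [1, 2], S(t) = 8 + 3/4·(t - 1) + 0·(t - 1)² - 7/4·(t - 1)³.
With (t - 1) = 1/2: S(3/2) = 261/32.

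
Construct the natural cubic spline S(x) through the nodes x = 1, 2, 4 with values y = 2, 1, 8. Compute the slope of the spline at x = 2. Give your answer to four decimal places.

Put M_i = S'' at the i-th knot. Here h = (1, 2) and Δ = (-1, 7/2), so the interior equations h_(i-1)·M_(i-1) + 2(h_(i-1)+h_i)·M_i + h_i·M_(i+1) = 6(Δ_i − Δ_(i-1)) read
  1·M_0 + 6·M_1 + 2·M_2 = 6(Δ_1 - Δ_0) = 27
Natural end conditions: M_0 = M_2 = 0.
Solving: M_0 = 0, M_1 = 9/2, M_2 = 0.
On [2, 4], S'(x) = b_1 + 2c_1·(x - 2) + 3d_1·(x - 2)² with b_1 = Δ_1 - h_1(2M_1 + M_2)/6 = 1/2, c_1 = M_1/2 = 9/4, d_1 = (M_2 - M_1)/(6h_1) = -3/8. So S'(2) = 1/2.

0.5000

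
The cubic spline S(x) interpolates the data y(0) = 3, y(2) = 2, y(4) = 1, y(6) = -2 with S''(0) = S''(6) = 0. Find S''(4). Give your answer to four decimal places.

Put m_i = S'' at the i-th knot. Here h = (2, 2, 2) and Δ = (-1/2, -1/2, -3/2), so the interior equations h_(i-1)·m_(i-1) + 2(h_(i-1)+h_i)·m_i + h_i·m_(i+1) = 6(Δ_i − Δ_(i-1)) read
  2·m_0 + 8·m_1 + 2·m_2 = 6(Δ_1 - Δ_0) = 0
  2·m_1 + 8·m_2 + 2·m_3 = 6(Δ_2 - Δ_1) = -6
Natural end conditions: m_0 = m_3 = 0.
Forward elimination and back-substitution give m_0 = 0, m_1 = 1/5, m_2 = -4/5, m_3 = 0.

-0.8000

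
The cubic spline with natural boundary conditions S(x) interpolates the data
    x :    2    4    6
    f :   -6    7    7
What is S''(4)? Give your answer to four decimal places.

-4.8750

With m_i denoting the second derivative at x_i, h_i = 2, 2, and Δ_i = (y_(i+1) − y_i)/h_i = 13/2, 0:
  2·m_0 + 8·m_1 + 2·m_2 = 6(Δ_1 - Δ_0) = -39
Natural end conditions: m_0 = m_2 = 0.
Solving: m_0 = 0, m_1 = -39/8, m_2 = 0.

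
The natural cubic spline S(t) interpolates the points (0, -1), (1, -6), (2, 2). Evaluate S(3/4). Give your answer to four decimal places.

-5.8164

Write M_i for S''(x_i). With h_i = 1, 1 and divided differences Δ_i = -5, 8, the continuity of S' gives the tridiagonal system
  1·M_0 + 4·M_1 + 1·M_2 = 6(Δ_1 - Δ_0) = 78
Natural end conditions: M_0 = M_2 = 0.
Solving the tridiagonal system: M_0 = 0, M_1 = 39/2, M_2 = 0.
On [0, 1], S(t) = -1 - 33/4·t + 0·t² + 13/4·t³.
With t = 3/4: S(3/4) = -1489/256.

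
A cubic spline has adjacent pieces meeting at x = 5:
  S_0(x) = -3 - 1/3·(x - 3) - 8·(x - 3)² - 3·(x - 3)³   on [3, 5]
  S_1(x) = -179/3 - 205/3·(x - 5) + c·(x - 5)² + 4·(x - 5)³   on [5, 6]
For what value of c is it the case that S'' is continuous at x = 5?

S_0''(x) = -16 - 18·(x - 3), so S_0''(5) = -52. On the right, S_1''(5) = 2c, so c = -26.

-26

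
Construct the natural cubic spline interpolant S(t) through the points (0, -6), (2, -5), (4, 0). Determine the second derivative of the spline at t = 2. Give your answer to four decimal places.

1.5000

Put M_i = S'' at the i-th knot. Here h = (2, 2) and Δ = (1/2, 5/2), so the interior equations h_(i-1)·M_(i-1) + 2(h_(i-1)+h_i)·M_i + h_i·M_(i+1) = 6(Δ_i − Δ_(i-1)) read
  2·M_0 + 8·M_1 + 2·M_2 = 6(Δ_1 - Δ_0) = 12
Natural end conditions: M_0 = M_2 = 0.
Hence M_0 = 0, M_1 = 3/2, M_2 = 0.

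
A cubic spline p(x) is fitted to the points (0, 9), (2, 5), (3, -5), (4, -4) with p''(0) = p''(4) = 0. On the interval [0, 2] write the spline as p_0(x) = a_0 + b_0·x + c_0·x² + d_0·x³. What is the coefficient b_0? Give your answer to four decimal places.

1.7391

Put M_i = p'' at the i-th knot. Here h = (2, 1, 1) and Δ = (-2, -10, 1), so the interior equations h_(i-1)·M_(i-1) + 2(h_(i-1)+h_i)·M_i + h_i·M_(i+1) = 6(Δ_i − Δ_(i-1)) read
  2·M_0 + 6·M_1 + 1·M_2 = 6(Δ_1 - Δ_0) = -48
  1·M_1 + 4·M_2 + 1·M_3 = 6(Δ_2 - Δ_1) = 66
Natural end conditions: M_0 = M_3 = 0.
Solving the tridiagonal system: M_0 = 0, M_1 = -258/23, M_2 = 444/23, M_3 = 0.
On [0, 2], with p_0(x) = a_0 + b_0·x + c_0·x² + d_0·x³: c_0 = M_0/2 = 0, d_0 = (M_1 - M_0)/(6h_0) = -43/46, b_0 = Δ_0 - h_0(2M_0 + M_1)/6 = 40/23.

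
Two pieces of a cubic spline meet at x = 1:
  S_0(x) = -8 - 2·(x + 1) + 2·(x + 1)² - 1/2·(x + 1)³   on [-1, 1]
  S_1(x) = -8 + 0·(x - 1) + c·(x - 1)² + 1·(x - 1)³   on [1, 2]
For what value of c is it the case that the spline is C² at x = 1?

S_0''(x) = 4 - 3·(x + 1), so S_0''(1) = -2. On the right, S_1''(1) = 2c, so c = -1.

-1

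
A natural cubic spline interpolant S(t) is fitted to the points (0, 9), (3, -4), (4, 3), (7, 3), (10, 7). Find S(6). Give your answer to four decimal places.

4.8811

Let σ_i = S''(x_i). Step sizes h_i = 3, 1, 3, 3; slopes of the chords Δ_i = (y_(i+1) - y_i)/h_i = -13/3, 7, 0, 4/3.
  3·σ_0 + 8·σ_1 + 1·σ_2 = 6(Δ_1 - Δ_0) = 68
  1·σ_1 + 8·σ_2 + 3·σ_3 = 6(Δ_2 - Δ_1) = -42
  3·σ_2 + 12·σ_3 + 3·σ_4 = 6(Δ_3 - Δ_2) = 8
Natural end conditions: σ_0 = σ_4 = 0.
Solving the tridiagonal system: σ_0 = 0, σ_1 = 179/19, σ_2 = -140/19, σ_3 = 143/57, σ_4 = 0.
On [4, 7], S(t) = 3 + 697/114·(t - 4) - 70/19·(t - 4)² + 563/1026·(t - 4)³.
With (t - 4) = 2: S(6) = 2504/513.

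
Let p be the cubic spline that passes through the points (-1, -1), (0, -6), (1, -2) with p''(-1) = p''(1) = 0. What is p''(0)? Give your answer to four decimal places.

13.5000

Put M_i = p'' at the i-th knot. Here h = (1, 1) and Δ = (-5, 4), so the interior equations h_(i-1)·M_(i-1) + 2(h_(i-1)+h_i)·M_i + h_i·M_(i+1) = 6(Δ_i − Δ_(i-1)) read
  1·M_0 + 4·M_1 + 1·M_2 = 6(Δ_1 - Δ_0) = 54
Natural end conditions: M_0 = M_2 = 0.
Solving: M_0 = 0, M_1 = 27/2, M_2 = 0.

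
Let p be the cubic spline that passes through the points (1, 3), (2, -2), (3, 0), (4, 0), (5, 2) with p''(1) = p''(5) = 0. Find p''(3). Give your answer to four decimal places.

Let M_i = p''(x_i). Step sizes h_i = 1, 1, 1, 1; slopes of the chords Δ_i = (y_(i+1) - y_i)/h_i = -5, 2, 0, 2.
  1·M_0 + 4·M_1 + 1·M_2 = 6(Δ_1 - Δ_0) = 42
  1·M_1 + 4·M_2 + 1·M_3 = 6(Δ_2 - Δ_1) = -12
  1·M_2 + 4·M_3 + 1·M_4 = 6(Δ_3 - Δ_2) = 12
Natural end conditions: M_0 = M_4 = 0.
Solving the tridiagonal system: M_0 = 0, M_1 = 345/28, M_2 = -51/7, M_3 = 135/28, M_4 = 0.

-7.2857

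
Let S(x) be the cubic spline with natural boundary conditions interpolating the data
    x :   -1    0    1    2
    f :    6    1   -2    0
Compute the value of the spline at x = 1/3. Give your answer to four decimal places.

-0.4296

Let σ_i = S''(x_i). Step sizes h_i = 1, 1, 1; slopes of the chords Δ_i = (y_(i+1) - y_i)/h_i = -5, -3, 2.
  1·σ_0 + 4·σ_1 + 1·σ_2 = 6(Δ_1 - Δ_0) = 12
  1·σ_1 + 4·σ_2 + 1·σ_3 = 6(Δ_2 - Δ_1) = 30
Natural end conditions: σ_0 = σ_3 = 0.
Solving: σ_0 = 0, σ_1 = 6/5, σ_2 = 36/5, σ_3 = 0.
On [0, 1], S(x) = 1 - 23/5·x + 3/5·x² + 1·x³.
With x = 1/3: S(1/3) = -58/135.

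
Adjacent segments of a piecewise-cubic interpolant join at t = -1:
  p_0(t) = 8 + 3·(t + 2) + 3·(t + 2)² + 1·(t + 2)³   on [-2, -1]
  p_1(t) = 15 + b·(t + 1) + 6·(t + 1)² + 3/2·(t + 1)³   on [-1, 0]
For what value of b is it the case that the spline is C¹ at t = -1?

12

p_0'(t) = 3 + 6·(t + 2) + 3·(t + 2)², so p_0'(-1) = 12. On the right, p_1'(-1) = b, so b = 12.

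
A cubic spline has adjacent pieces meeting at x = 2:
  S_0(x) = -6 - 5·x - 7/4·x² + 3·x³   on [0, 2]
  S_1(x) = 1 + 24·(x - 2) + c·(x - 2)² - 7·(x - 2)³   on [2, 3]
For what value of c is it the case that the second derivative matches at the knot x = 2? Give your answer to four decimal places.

S_0''(x) = -7/2 + 18·x, so S_0''(2) = 65/2. On the right, S_1''(2) = 2c, so c = 65/4.

16.2500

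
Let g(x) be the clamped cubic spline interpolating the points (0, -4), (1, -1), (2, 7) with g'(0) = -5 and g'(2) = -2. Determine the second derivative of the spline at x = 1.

Write m_i for g''(x_i). With h_i = 1, 1 and divided differences Δ_i = 3, 8, the continuity of g' gives the tridiagonal system
  1·m_0 + 4·m_1 + 1·m_2 = 6(Δ_1 - Δ_0) = 30
Clamped end conditions give two more equations: 2h_0·m_0 + h_0·m_1 = 6(Δ_0 - g'(0)) = 48 and h_1·m_1 + 2h_1·m_2 = 6(g'(2) - Δ_1) = -60.
Forward elimination and back-substitution give m_0 = 18, m_1 = 12, m_2 = -36.

12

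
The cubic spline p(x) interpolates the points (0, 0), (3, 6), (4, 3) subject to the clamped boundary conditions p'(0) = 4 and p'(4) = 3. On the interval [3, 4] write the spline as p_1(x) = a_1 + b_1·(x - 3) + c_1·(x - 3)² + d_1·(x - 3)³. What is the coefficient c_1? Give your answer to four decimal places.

-3.5000

With M_i denoting the second derivative at x_i, h_i = 3, 1, and Δ_i = (y_(i+1) − y_i)/h_i = 2, -3:
  3·M_0 + 8·M_1 + 1·M_2 = 6(Δ_1 - Δ_0) = -30
Clamped end conditions give two more equations: 2h_0·M_0 + h_0·M_1 = 6(Δ_0 - p'(0)) = -12 and h_1·M_1 + 2h_1·M_2 = 6(p'(4) - Δ_1) = 36.
Solving the tridiagonal system: M_0 = 3/2, M_1 = -7, M_2 = 43/2.
On [3, 4], with p_1(x) = a_1 + b_1·(x - 3) + c_1·(x - 3)² + d_1·(x - 3)³: c_1 = M_1/2 = -7/2, d_1 = (M_2 - M_1)/(6h_1) = 19/4, b_1 = Δ_1 - h_1(2M_1 + M_2)/6 = -17/4.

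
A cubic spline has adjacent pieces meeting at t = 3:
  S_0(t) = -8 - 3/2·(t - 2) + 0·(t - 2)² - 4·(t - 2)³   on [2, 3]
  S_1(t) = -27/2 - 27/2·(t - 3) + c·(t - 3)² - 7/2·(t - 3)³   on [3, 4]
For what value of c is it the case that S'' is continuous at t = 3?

S_0''(t) = 0 - 24·(t - 2), so S_0''(3) = -24. On the right, S_1''(3) = 2c, so c = -12.

-12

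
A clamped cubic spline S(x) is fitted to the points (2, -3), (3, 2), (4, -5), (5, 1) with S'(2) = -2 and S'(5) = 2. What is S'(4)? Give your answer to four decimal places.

Put M_i = S'' at the i-th knot. Here h = (1, 1, 1) and Δ = (5, -7, 6), so the interior equations h_(i-1)·M_(i-1) + 2(h_(i-1)+h_i)·M_i + h_i·M_(i+1) = 6(Δ_i − Δ_(i-1)) read
  1·M_0 + 4·M_1 + 1·M_2 = 6(Δ_1 - Δ_0) = -72
  1·M_1 + 4·M_2 + 1·M_3 = 6(Δ_2 - Δ_1) = 78
Clamped end conditions give two more equations: 2h_0·M_0 + h_0·M_1 = 6(Δ_0 - S'(2)) = 42 and h_2·M_2 + 2h_2·M_3 = 6(S'(5) - Δ_2) = -24.
Solving: M_0 = 592/15, M_1 = -554/15, M_2 = 544/15, M_3 = -452/15.
On [4, 5], S'(x) = b_2 + 2c_2·(x - 4) + 3d_2·(x - 4)² with b_2 = Δ_2 - h_2(2M_2 + M_3)/6 = -16/15, c_2 = M_2/2 = 272/15, d_2 = (M_3 - M_2)/(6h_2) = -166/15. So S'(4) = -16/15.

-1.0667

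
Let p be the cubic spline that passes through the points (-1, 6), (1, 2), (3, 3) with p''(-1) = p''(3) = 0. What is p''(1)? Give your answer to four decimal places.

1.8750

With σ_i denoting the second derivative at x_i, h_i = 2, 2, and Δ_i = (y_(i+1) − y_i)/h_i = -2, 1/2:
  2·σ_0 + 8·σ_1 + 2·σ_2 = 6(Δ_1 - Δ_0) = 15
Natural end conditions: σ_0 = σ_2 = 0.
Forward elimination and back-substitution give σ_0 = 0, σ_1 = 15/8, σ_2 = 0.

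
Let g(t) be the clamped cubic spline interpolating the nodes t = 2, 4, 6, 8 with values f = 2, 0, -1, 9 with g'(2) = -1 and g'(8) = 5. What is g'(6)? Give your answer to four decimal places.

2.5000

With M_i denoting the second derivative at x_i, h_i = 2, 2, 2, and Δ_i = (y_(i+1) − y_i)/h_i = -1, -1/2, 5:
  2·M_0 + 8·M_1 + 2·M_2 = 6(Δ_1 - Δ_0) = 3
  2·M_1 + 8·M_2 + 2·M_3 = 6(Δ_2 - Δ_1) = 33
Clamped end conditions give two more equations: 2h_0·M_0 + h_0·M_1 = 6(Δ_0 - g'(2)) = 0 and h_2·M_2 + 2h_2·M_3 = 6(g'(8) - Δ_2) = 0.
Hence M_0 = 1/2, M_1 = -1, M_2 = 5, M_3 = -5/2.
On [6, 8], g'(t) = b_2 + 2c_2·(t - 6) + 3d_2·(t - 6)² with b_2 = Δ_2 - h_2(2M_2 + M_3)/6 = 5/2, c_2 = M_2/2 = 5/2, d_2 = (M_3 - M_2)/(6h_2) = -5/8. So g'(6) = 5/2.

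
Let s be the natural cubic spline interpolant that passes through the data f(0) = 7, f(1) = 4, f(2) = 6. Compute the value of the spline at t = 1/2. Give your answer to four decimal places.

Write σ_i for s''(x_i). With h_i = 1, 1 and divided differences Δ_i = -3, 2, the continuity of s' gives the tridiagonal system
  1·σ_0 + 4·σ_1 + 1·σ_2 = 6(Δ_1 - Δ_0) = 30
Natural end conditions: σ_0 = σ_2 = 0.
Hence σ_0 = 0, σ_1 = 15/2, σ_2 = 0.
On [0, 1], s(t) = 7 - 17/4·t + 0·t² + 5/4·t³.
With t = 1/2: s(1/2) = 161/32.

5.0313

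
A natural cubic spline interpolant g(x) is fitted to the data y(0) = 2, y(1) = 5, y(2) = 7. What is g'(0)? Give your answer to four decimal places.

3.2500

Write M_i for g''(x_i). With h_i = 1, 1 and divided differences Δ_i = 3, 2, the continuity of g' gives the tridiagonal system
  1·M_0 + 4·M_1 + 1·M_2 = 6(Δ_1 - Δ_0) = -6
Natural end conditions: M_0 = M_2 = 0.
Solving: M_0 = 0, M_1 = -3/2, M_2 = 0.
On [0, 1], g'(x) = b_0 + 2c_0·x + 3d_0·x² with b_0 = Δ_0 - h_0(2M_0 + M_1)/6 = 13/4, c_0 = M_0/2 = 0, d_0 = (M_1 - M_0)/(6h_0) = -1/4. So g'(0) = 13/4.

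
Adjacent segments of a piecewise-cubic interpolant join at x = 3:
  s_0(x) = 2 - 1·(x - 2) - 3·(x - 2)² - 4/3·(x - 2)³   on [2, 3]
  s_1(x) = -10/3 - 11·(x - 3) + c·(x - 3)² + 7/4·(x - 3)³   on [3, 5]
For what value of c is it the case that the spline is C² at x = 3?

-7

s_0''(x) = -6 - 8·(x - 2), so s_0''(3) = -14. On the right, s_1''(3) = 2c, so c = -7.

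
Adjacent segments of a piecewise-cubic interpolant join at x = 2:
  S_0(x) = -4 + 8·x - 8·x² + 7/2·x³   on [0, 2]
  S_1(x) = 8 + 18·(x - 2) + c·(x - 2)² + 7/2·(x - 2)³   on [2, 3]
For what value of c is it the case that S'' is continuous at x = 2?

13

S_0''(x) = -16 + 21·x, so S_0''(2) = 26. On the right, S_1''(2) = 2c, so c = 13.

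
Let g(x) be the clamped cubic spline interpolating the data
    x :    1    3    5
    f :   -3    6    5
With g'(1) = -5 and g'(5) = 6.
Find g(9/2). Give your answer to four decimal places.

3.7266

Let M_i = g''(x_i). Step sizes h_i = 2, 2; slopes of the chords Δ_i = (y_(i+1) - y_i)/h_i = 9/2, -1/2.
  2·M_0 + 8·M_1 + 2·M_2 = 6(Δ_1 - Δ_0) = -30
Clamped end conditions give two more equations: 2h_0·M_0 + h_0·M_1 = 6(Δ_0 - g'(1)) = 57 and h_1·M_1 + 2h_1·M_2 = 6(g'(5) - Δ_1) = 39.
Forward elimination and back-substitution give M_0 = 83/4, M_1 = -13, M_2 = 65/4.
On [3, 5], g(x) = 6 + 11/4·(x - 3) - 13/2·(x - 3)² + 39/16·(x - 3)³.
With (x - 3) = 3/2: g(9/2) = 477/128.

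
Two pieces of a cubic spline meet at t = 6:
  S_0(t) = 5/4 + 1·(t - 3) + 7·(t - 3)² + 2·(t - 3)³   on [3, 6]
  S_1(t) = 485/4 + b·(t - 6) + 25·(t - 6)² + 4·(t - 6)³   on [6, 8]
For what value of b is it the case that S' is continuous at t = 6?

S_0'(t) = 1 + 14·(t - 3) + 6·(t - 3)², so S_0'(6) = 97. On the right, S_1'(6) = b, so b = 97.

97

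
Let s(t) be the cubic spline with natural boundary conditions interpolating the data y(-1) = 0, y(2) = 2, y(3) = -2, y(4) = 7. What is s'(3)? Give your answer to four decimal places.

Put m_i = s'' at the i-th knot. Here h = (3, 1, 1) and Δ = (2/3, -4, 9), so the interior equations h_(i-1)·m_(i-1) + 2(h_(i-1)+h_i)·m_i + h_i·m_(i+1) = 6(Δ_i − Δ_(i-1)) read
  3·m_0 + 8·m_1 + 1·m_2 = 6(Δ_1 - Δ_0) = -28
  1·m_1 + 4·m_2 + 1·m_3 = 6(Δ_2 - Δ_1) = 78
Natural end conditions: m_0 = m_3 = 0.
Forward elimination and back-substitution give m_0 = 0, m_1 = -190/31, m_2 = 652/31, m_3 = 0.
On [3, 4], s'(t) = b_2 + 2c_2·(t - 3) + 3d_2·(t - 3)² with b_2 = Δ_2 - h_2(2m_2 + m_3)/6 = 185/93, c_2 = m_2/2 = 326/31, d_2 = (m_3 - m_2)/(6h_2) = -326/93. So s'(3) = 185/93.

1.9892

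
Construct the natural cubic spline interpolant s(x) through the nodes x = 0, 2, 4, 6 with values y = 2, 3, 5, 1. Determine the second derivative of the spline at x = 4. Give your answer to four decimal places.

With M_i denoting the second derivative at x_i, h_i = 2, 2, 2, and Δ_i = (y_(i+1) − y_i)/h_i = 1/2, 1, -2:
  2·M_0 + 8·M_1 + 2·M_2 = 6(Δ_1 - Δ_0) = 3
  2·M_1 + 8·M_2 + 2·M_3 = 6(Δ_2 - Δ_1) = -18
Natural end conditions: M_0 = M_3 = 0.
Forward elimination and back-substitution give M_0 = 0, M_1 = 1, M_2 = -5/2, M_3 = 0.

-2.5000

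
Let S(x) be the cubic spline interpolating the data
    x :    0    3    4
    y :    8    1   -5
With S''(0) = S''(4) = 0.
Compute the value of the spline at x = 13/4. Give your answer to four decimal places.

-0.3496

Write m_i for S''(x_i). With h_i = 3, 1 and divided differences Δ_i = -7/3, -6, the continuity of S' gives the tridiagonal system
  3·m_0 + 8·m_1 + 1·m_2 = 6(Δ_1 - Δ_0) = -22
Natural end conditions: m_0 = m_2 = 0.
Solving the tridiagonal system: m_0 = 0, m_1 = -11/4, m_2 = 0.
On [3, 4], S(x) = 1 - 61/12·(x - 3) - 11/8·(x - 3)² + 11/24·(x - 3)³.
With (x - 3) = 1/4: S(13/4) = -179/512.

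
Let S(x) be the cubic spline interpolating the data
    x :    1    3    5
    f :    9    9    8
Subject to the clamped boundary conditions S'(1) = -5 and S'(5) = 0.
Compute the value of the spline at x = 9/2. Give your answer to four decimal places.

8.2383

Let M_i = S''(x_i). Step sizes h_i = 2, 2; slopes of the chords Δ_i = (y_(i+1) - y_i)/h_i = 0, -1/2.
  2·M_0 + 8·M_1 + 2·M_2 = 6(Δ_1 - Δ_0) = -3
Clamped end conditions give two more equations: 2h_0·M_0 + h_0·M_1 = 6(Δ_0 - S'(1)) = 30 and h_1·M_1 + 2h_1·M_2 = 6(S'(5) - Δ_1) = 3.
Solving: M_0 = 73/8, M_1 = -13/4, M_2 = 19/8.
On [3, 5], S(x) = 9 + 7/8·(x - 3) - 13/8·(x - 3)² + 15/32·(x - 3)³.
With (x - 3) = 3/2: S(9/2) = 2109/256.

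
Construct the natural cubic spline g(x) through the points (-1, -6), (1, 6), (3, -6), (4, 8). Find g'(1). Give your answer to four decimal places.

-4.1818

With σ_i denoting the second derivative at x_i, h_i = 2, 2, 1, and Δ_i = (y_(i+1) − y_i)/h_i = 6, -6, 14:
  2·σ_0 + 8·σ_1 + 2·σ_2 = 6(Δ_1 - Δ_0) = -72
  2·σ_1 + 6·σ_2 + 1·σ_3 = 6(Δ_2 - Δ_1) = 120
Natural end conditions: σ_0 = σ_3 = 0.
Solving the tridiagonal system: σ_0 = 0, σ_1 = -168/11, σ_2 = 276/11, σ_3 = 0.
On [1, 3], g'(x) = b_1 + 2c_1·(x - 1) + 3d_1·(x - 1)² with b_1 = Δ_1 - h_1(2σ_1 + σ_2)/6 = -46/11, c_1 = σ_1/2 = -84/11, d_1 = (σ_2 - σ_1)/(6h_1) = 37/11. So g'(1) = -46/11.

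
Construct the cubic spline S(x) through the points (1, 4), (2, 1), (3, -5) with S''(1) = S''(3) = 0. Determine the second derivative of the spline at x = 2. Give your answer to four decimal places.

-4.5000

Let M_i = S''(x_i). Step sizes h_i = 1, 1; slopes of the chords Δ_i = (y_(i+1) - y_i)/h_i = -3, -6.
  1·M_0 + 4·M_1 + 1·M_2 = 6(Δ_1 - Δ_0) = -18
Natural end conditions: M_0 = M_2 = 0.
Solving: M_0 = 0, M_1 = -9/2, M_2 = 0.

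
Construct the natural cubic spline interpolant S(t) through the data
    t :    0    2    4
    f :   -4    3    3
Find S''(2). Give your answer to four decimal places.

-2.6250

Put M_i = S'' at the i-th knot. Here h = (2, 2) and Δ = (7/2, 0), so the interior equations h_(i-1)·M_(i-1) + 2(h_(i-1)+h_i)·M_i + h_i·M_(i+1) = 6(Δ_i − Δ_(i-1)) read
  2·M_0 + 8·M_1 + 2·M_2 = 6(Δ_1 - Δ_0) = -21
Natural end conditions: M_0 = M_2 = 0.
Solving the tridiagonal system: M_0 = 0, M_1 = -21/8, M_2 = 0.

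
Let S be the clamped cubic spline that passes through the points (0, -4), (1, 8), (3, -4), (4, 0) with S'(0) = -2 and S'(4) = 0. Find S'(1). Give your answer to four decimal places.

Put M_i = S'' at the i-th knot. Here h = (1, 2, 1) and Δ = (12, -6, 4), so the interior equations h_(i-1)·M_(i-1) + 2(h_(i-1)+h_i)·M_i + h_i·M_(i+1) = 6(Δ_i − Δ_(i-1)) read
  1·M_0 + 6·M_1 + 2·M_2 = 6(Δ_1 - Δ_0) = -108
  2·M_1 + 6·M_2 + 1·M_3 = 6(Δ_2 - Δ_1) = 60
Clamped end conditions give two more equations: 2h_0·M_0 + h_0·M_1 = 6(Δ_0 - S'(0)) = 84 and h_2·M_2 + 2h_2·M_3 = 6(S'(4) - Δ_2) = -24.
Solving the tridiagonal system: M_0 = 2116/35, M_1 = -1292/35, M_2 = 928/35, M_3 = -884/35.
On [1, 3], S'(t) = b_1 + 2c_1·(t - 1) + 3d_1·(t - 1)² with b_1 = Δ_1 - h_1(2M_1 + M_2)/6 = 342/35, c_1 = M_1/2 = -646/35, d_1 = (M_2 - M_1)/(6h_1) = 37/7. So S'(1) = 342/35.

9.7714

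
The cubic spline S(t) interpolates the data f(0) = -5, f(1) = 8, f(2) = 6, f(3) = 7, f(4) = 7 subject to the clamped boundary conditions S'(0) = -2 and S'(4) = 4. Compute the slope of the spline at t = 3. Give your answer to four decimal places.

With M_i denoting the second derivative at x_i, h_i = 1, 1, 1, 1, and Δ_i = (y_(i+1) − y_i)/h_i = 13, -2, 1, 0:
  1·M_0 + 4·M_1 + 1·M_2 = 6(Δ_1 - Δ_0) = -90
  1·M_1 + 4·M_2 + 1·M_3 = 6(Δ_2 - Δ_1) = 18
  1·M_2 + 4·M_3 + 1·M_4 = 6(Δ_3 - Δ_2) = -6
Clamped end conditions give two more equations: 2h_0·M_0 + h_0·M_1 = 6(Δ_0 - S'(0)) = 90 and h_3·M_3 + 2h_3·M_4 = 6(S'(4) - Δ_3) = 24.
Solving: M_0 = 468/7, M_1 = -306/7, M_2 = 18, M_3 = -72/7, M_4 = 120/7.
On [3, 4], S'(t) = b_3 + 2c_3·(t - 3) + 3d_3·(t - 3)² with b_3 = Δ_3 - h_3(2M_3 + M_4)/6 = 4/7, c_3 = M_3/2 = -36/7, d_3 = (M_4 - M_3)/(6h_3) = 32/7. So S'(3) = 4/7.

0.5714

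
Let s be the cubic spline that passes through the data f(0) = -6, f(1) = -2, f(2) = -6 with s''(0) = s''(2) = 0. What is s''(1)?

Put m_i = s'' at the i-th knot. Here h = (1, 1) and Δ = (4, -4), so the interior equations h_(i-1)·m_(i-1) + 2(h_(i-1)+h_i)·m_i + h_i·m_(i+1) = 6(Δ_i − Δ_(i-1)) read
  1·m_0 + 4·m_1 + 1·m_2 = 6(Δ_1 - Δ_0) = -48
Natural end conditions: m_0 = m_2 = 0.
Hence m_0 = 0, m_1 = -12, m_2 = 0.

-12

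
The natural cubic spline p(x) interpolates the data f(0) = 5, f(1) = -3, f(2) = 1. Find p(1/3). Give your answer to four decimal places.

Write M_i for p''(x_i). With h_i = 1, 1 and divided differences Δ_i = -8, 4, the continuity of p' gives the tridiagonal system
  1·M_0 + 4·M_1 + 1·M_2 = 6(Δ_1 - Δ_0) = 72
Natural end conditions: M_0 = M_2 = 0.
Hence M_0 = 0, M_1 = 18, M_2 = 0.
On [0, 1], p(x) = 5 - 11·x + 0·x² + 3·x³.
With x = 1/3: p(1/3) = 13/9.

1.4444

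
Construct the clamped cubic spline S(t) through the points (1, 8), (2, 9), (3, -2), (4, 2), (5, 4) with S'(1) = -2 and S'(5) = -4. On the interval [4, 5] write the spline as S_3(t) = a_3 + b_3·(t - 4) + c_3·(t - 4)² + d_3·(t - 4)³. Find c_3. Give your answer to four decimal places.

-3.7857

With M_i denoting the second derivative at x_i, h_i = 1, 1, 1, 1, and Δ_i = (y_(i+1) − y_i)/h_i = 1, -11, 4, 2:
  1·M_0 + 4·M_1 + 1·M_2 = 6(Δ_1 - Δ_0) = -72
  1·M_1 + 4·M_2 + 1·M_3 = 6(Δ_2 - Δ_1) = 90
  1·M_2 + 4·M_3 + 1·M_4 = 6(Δ_3 - Δ_2) = -12
Clamped end conditions give two more equations: 2h_0·M_0 + h_0·M_1 = 6(Δ_0 - S'(1)) = 18 and h_3·M_3 + 2h_3·M_4 = 6(S'(5) - Δ_3) = -36.
Forward elimination and back-substitution give M_0 = 353/14, M_1 = -227/7, M_2 = 65/2, M_3 = -53/7, M_4 = -199/14.
On [4, 5], with S_3(t) = a_3 + b_3·(t - 4) + c_3·(t - 4)² + d_3·(t - 4)³: c_3 = M_3/2 = -53/14, d_3 = (M_4 - M_3)/(6h_3) = -31/28, b_3 = Δ_3 - h_3(2M_3 + M_4)/6 = 193/28.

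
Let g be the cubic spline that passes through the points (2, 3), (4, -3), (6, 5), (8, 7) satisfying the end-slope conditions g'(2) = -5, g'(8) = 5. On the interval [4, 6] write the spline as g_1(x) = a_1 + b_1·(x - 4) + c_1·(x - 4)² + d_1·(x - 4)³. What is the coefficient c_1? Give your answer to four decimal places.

Put M_i = g'' at the i-th knot. Here h = (2, 2, 2) and Δ = (-3, 4, 1), so the interior equations h_(i-1)·M_(i-1) + 2(h_(i-1)+h_i)·M_i + h_i·M_(i+1) = 6(Δ_i − Δ_(i-1)) read
  2·M_0 + 8·M_1 + 2·M_2 = 6(Δ_1 - Δ_0) = 42
  2·M_1 + 8·M_2 + 2·M_3 = 6(Δ_2 - Δ_1) = -18
Clamped end conditions give two more equations: 2h_0·M_0 + h_0·M_1 = 6(Δ_0 - g'(2)) = 12 and h_2·M_2 + 2h_2·M_3 = 6(g'(8) - Δ_2) = 24.
Solving the tridiagonal system: M_0 = -7/15, M_1 = 104/15, M_2 = -94/15, M_3 = 137/15.
On [4, 6], with g_1(x) = a_1 + b_1·(x - 4) + c_1·(x - 4)² + d_1·(x - 4)³: c_1 = M_1/2 = 52/15, d_1 = (M_2 - M_1)/(6h_1) = -11/10, b_1 = Δ_1 - h_1(2M_1 + M_2)/6 = 22/15.

3.4667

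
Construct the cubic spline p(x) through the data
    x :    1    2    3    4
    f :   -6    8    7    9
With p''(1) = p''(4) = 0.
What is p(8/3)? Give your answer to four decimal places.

7.9111

Write M_i for p''(x_i). With h_i = 1, 1, 1 and divided differences Δ_i = 14, -1, 2, the continuity of p' gives the tridiagonal system
  1·M_0 + 4·M_1 + 1·M_2 = 6(Δ_1 - Δ_0) = -90
  1·M_1 + 4·M_2 + 1·M_3 = 6(Δ_2 - Δ_1) = 18
Natural end conditions: M_0 = M_3 = 0.
Forward elimination and back-substitution give M_0 = 0, M_1 = -126/5, M_2 = 54/5, M_3 = 0.
On [2, 3], p(x) = 8 + 28/5·(x - 2) - 63/5·(x - 2)² + 6·(x - 2)³.
With (x - 2) = 2/3: p(8/3) = 356/45.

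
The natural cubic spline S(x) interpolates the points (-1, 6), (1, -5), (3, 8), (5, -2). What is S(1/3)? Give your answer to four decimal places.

Write M_i for S''(x_i). With h_i = 2, 2, 2 and divided differences Δ_i = -11/2, 13/2, -5, the continuity of S' gives the tridiagonal system
  2·M_0 + 8·M_1 + 2·M_2 = 6(Δ_1 - Δ_0) = 72
  2·M_1 + 8·M_2 + 2·M_3 = 6(Δ_2 - Δ_1) = -69
Natural end conditions: M_0 = M_3 = 0.
Forward elimination and back-substitution give M_0 = 0, M_1 = 119/10, M_2 = -58/5, M_3 = 0.
On [-1, 1], S(x) = 6 - 142/15·(x + 1) + 0·(x + 1)² + 119/120·(x + 1)³.
With (x + 1) = 4/3: S(1/3) = -346/81.

-4.2716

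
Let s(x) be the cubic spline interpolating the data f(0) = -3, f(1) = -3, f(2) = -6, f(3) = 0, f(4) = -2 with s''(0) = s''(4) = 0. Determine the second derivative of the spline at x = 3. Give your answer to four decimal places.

Put σ_i = s'' at the i-th knot. Here h = (1, 1, 1, 1) and Δ = (0, -3, 6, -2), so the interior equations h_(i-1)·σ_(i-1) + 2(h_(i-1)+h_i)·σ_i + h_i·σ_(i+1) = 6(Δ_i − Δ_(i-1)) read
  1·σ_0 + 4·σ_1 + 1·σ_2 = 6(Δ_1 - Δ_0) = -18
  1·σ_1 + 4·σ_2 + 1·σ_3 = 6(Δ_2 - Δ_1) = 54
  1·σ_2 + 4·σ_3 + 1·σ_4 = 6(Δ_3 - Δ_2) = -48
Natural end conditions: σ_0 = σ_4 = 0.
Forward elimination and back-substitution give σ_0 = 0, σ_1 = -267/28, σ_2 = 141/7, σ_3 = -477/28, σ_4 = 0.

-17.0357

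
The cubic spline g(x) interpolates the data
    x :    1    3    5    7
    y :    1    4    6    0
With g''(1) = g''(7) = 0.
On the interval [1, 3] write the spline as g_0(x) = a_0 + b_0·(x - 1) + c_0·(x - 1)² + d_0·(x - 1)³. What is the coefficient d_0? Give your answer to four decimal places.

Put σ_i = g'' at the i-th knot. Here h = (2, 2, 2) and Δ = (3/2, 1, -3), so the interior equations h_(i-1)·σ_(i-1) + 2(h_(i-1)+h_i)·σ_i + h_i·σ_(i+1) = 6(Δ_i − Δ_(i-1)) read
  2·σ_0 + 8·σ_1 + 2·σ_2 = 6(Δ_1 - Δ_0) = -3
  2·σ_1 + 8·σ_2 + 2·σ_3 = 6(Δ_2 - Δ_1) = -24
Natural end conditions: σ_0 = σ_3 = 0.
Hence σ_0 = 0, σ_1 = 2/5, σ_2 = -31/10, σ_3 = 0.
On [1, 3], with g_0(x) = a_0 + b_0·(x - 1) + c_0·(x - 1)² + d_0·(x - 1)³: c_0 = σ_0/2 = 0, d_0 = (σ_1 - σ_0)/(6h_0) = 1/30, b_0 = Δ_0 - h_0(2σ_0 + σ_1)/6 = 41/30.

0.0333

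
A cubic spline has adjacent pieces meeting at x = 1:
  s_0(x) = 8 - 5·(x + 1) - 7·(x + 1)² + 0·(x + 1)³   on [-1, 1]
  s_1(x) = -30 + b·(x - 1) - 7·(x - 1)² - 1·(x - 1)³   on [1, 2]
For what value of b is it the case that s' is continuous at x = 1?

-33

s_0'(x) = -5 - 14·(x + 1) + 0·(x + 1)², so s_0'(1) = -33. On the right, s_1'(1) = b, so b = -33.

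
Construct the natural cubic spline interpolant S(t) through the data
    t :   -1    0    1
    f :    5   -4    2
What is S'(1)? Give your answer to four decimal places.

9.7500

Let m_i = S''(x_i). Step sizes h_i = 1, 1; slopes of the chords Δ_i = (y_(i+1) - y_i)/h_i = -9, 6.
  1·m_0 + 4·m_1 + 1·m_2 = 6(Δ_1 - Δ_0) = 90
Natural end conditions: m_0 = m_2 = 0.
Forward elimination and back-substitution give m_0 = 0, m_1 = 45/2, m_2 = 0.
On [0, 1], S'(t) = b_1 + 2c_1·t + 3d_1·t² with b_1 = Δ_1 - h_1(2m_1 + m_2)/6 = -3/2, c_1 = m_1/2 = 45/4, d_1 = (m_2 - m_1)/(6h_1) = -15/4. So S'(1) = 39/4.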